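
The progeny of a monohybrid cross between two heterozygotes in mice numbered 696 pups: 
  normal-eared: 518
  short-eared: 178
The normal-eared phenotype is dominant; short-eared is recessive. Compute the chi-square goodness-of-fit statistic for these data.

0.123

For a monohybrid cross between heterozygotes with complete dominance, the expected phenotypic ratio is 3:1.
Under the 3:1 hypothesis (Σ ratio = 4, N = 696):
  normal-eared: 696 × 3/4 = 522
  short-eared: 696 × 1/4 = 174
χ² = Σ (O − E)² / E
  normal-eared: (518 − 522)² / 522 = 0.0307
  short-eared: (178 − 174)² / 174 = 0.0920
χ² = 0.0307 + 0.0920 = 0.1227 ≈ 0.123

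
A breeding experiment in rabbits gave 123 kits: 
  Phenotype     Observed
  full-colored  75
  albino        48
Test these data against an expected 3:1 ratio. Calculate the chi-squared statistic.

Under the 3:1 hypothesis (Σ ratio = 4, N = 123):
  full-colored: 123 × 3/4 = 92.25
  albino: 123 × 1/4 = 30.75
χ² = Σ (O − E)² / E
  full-colored: (75 − 92.25)² / 92.25 = 3.2256
  albino: (48 − 30.75)² / 30.75 = 9.6768
χ² = 3.2256 + 9.6768 = 12.9024 ≈ 12.902

12.902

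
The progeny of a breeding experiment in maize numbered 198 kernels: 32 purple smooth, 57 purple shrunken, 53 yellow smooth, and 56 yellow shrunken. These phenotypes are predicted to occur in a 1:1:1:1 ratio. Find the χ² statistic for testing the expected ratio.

Under the 1:1:1:1 hypothesis (Σ ratio = 4, N = 198):
  purple smooth: 198 × 1/4 = 49.5
  purple shrunken: 198 × 1/4 = 49.5
  yellow smooth: 198 × 1/4 = 49.5
  yellow shrunken: 198 × 1/4 = 49.5
χ² = Σ (O − E)² / E
  purple smooth: (32 − 49.5)² / 49.5 = 6.1869
  purple shrunken: (57 − 49.5)² / 49.5 = 1.1364
  yellow smooth: (53 − 49.5)² / 49.5 = 0.2475
  yellow shrunken: (56 − 49.5)² / 49.5 = 0.8535
χ² = 6.1869 + 1.1364 + 0.2475 + 0.8535 = 8.4243 ≈ 8.424

8.424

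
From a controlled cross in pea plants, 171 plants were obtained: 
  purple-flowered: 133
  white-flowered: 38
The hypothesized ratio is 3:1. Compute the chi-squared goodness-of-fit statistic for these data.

0.704

The 3:1 ratio has 4 parts, so with N = 171 the expected counts are:
  purple-flowered: 171 × 3/4 = 128.25
  white-flowered: 171 × 1/4 = 42.75
χ² = Σ (O − E)² / E
  purple-flowered: (133 − 128.25)² / 128.25 = 0.1759
  white-flowered: (38 − 42.75)² / 42.75 = 0.5278
χ² = 0.1759 + 0.5278 = 0.7037 ≈ 0.704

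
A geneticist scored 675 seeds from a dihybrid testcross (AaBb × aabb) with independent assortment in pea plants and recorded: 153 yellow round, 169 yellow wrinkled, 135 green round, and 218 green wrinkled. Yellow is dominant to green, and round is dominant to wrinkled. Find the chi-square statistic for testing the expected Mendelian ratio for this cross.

22.594

A dihybrid testcross with independent assortment gives a 1:1:1:1 ratio.
Under the 1:1:1:1 hypothesis (Σ ratio = 4, N = 675):
  yellow round: 675 × 1/4 = 168.75
  yellow wrinkled: 675 × 1/4 = 168.75
  green round: 675 × 1/4 = 168.75
  green wrinkled: 675 × 1/4 = 168.75
χ² = Σ (O − E)² / E
  yellow round: (153 − 168.75)² / 168.75 = 1.4700
  yellow wrinkled: (169 − 168.75)² / 168.75 = 0.0004
  green round: (135 − 168.75)² / 168.75 = 6.7500
  green wrinkled: (218 − 168.75)² / 168.75 = 14.3737
χ² = 1.4700 + 0.0004 + 6.7500 + 14.3737 = 22.5941 ≈ 22.594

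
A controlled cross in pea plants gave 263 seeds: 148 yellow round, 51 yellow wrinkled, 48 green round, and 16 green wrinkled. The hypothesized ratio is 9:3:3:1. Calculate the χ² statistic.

0.104

Under the 9:3:3:1 hypothesis (Σ ratio = 16, N = 263):
  yellow round: 263 × 9/16 = 147.9375
  yellow wrinkled: 263 × 3/16 = 49.3125
  green round: 263 × 3/16 = 49.3125
  green wrinkled: 263 × 1/16 = 16.4375
χ² = Σ (O − E)² / E
  yellow round: (148 − 147.9375)² / 147.9375 = 0.0000
  yellow wrinkled: (51 − 49.3125)² / 49.3125 = 0.0577
  green round: (48 − 49.3125)² / 49.3125 = 0.0349
  green wrinkled: (16 − 16.4375)² / 16.4375 = 0.0116
χ² = 0.0000 + 0.0577 + 0.0349 + 0.0116 = 0.1042 ≈ 0.104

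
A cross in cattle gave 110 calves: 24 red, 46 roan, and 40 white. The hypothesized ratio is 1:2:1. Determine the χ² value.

7.600

Total ratio parts = 4. Expected numbers out of 110:
  red: 110 × 1/4 = 27.5
  roan: 110 × 2/4 = 55
  white: 110 × 1/4 = 27.5
χ² = Σ (O − E)² / E
  red: (24 − 27.5)² / 27.5 = 0.4455
  roan: (46 − 55)² / 55 = 1.4727
  white: (40 − 27.5)² / 27.5 = 5.6818
χ² = 0.4455 + 1.4727 + 5.6818 = 7.600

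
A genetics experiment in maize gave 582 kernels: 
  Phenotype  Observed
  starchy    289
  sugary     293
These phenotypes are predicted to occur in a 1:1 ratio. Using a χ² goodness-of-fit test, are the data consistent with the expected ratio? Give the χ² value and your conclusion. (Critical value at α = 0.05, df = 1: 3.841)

0.027; consistent

Expected counts for N = 582 under a 1:1 ratio (total parts = 2):
  starchy: 582 × 1/2 = 291
  sugary: 582 × 1/2 = 291
χ² = Σ (O − E)² / E
  starchy: (289 − 291)² / 291 = 0.0137
  sugary: (293 − 291)² / 291 = 0.0137
χ² = 0.0137 + 0.0137 = 0.0274 ≈ 0.027
Degrees of freedom = 2 − 1 = 1; critical value at α = 0.05 is 3.841.
Since 0.027 < 3.841, we fail to reject the null hypothesis — the data are consistent with the 1:1 ratio.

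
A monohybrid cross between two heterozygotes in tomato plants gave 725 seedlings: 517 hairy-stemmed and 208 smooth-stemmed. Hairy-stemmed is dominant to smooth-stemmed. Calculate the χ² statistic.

For a monohybrid cross between heterozygotes with complete dominance, the expected phenotypic ratio is 3:1.
The 3:1 ratio has 4 parts, so with N = 725 the expected counts are:
  hairy-stemmed: 725 × 3/4 = 543.75
  smooth-stemmed: 725 × 1/4 = 181.25
χ² = Σ (O − E)² / E
  hairy-stemmed: (517 − 543.75)² / 543.75 = 1.3160
  smooth-stemmed: (208 − 181.25)² / 181.25 = 3.9479
χ² = 1.3160 + 3.9479 = 5.2639 ≈ 5.264

5.264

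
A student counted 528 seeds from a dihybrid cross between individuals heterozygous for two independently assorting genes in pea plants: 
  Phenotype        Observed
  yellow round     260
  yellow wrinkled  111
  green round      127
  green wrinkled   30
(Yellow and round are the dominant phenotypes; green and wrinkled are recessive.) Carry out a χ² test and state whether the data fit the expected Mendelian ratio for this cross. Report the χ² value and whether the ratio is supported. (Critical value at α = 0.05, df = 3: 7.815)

A dihybrid F₂ with independent assortment and complete dominance at both loci gives a 9:3:3:1 phenotypic ratio.
Under the 9:3:3:1 hypothesis (Σ ratio = 16, N = 528):
  yellow round: 528 × 9/16 = 297
  yellow wrinkled: 528 × 3/16 = 99
  green round: 528 × 3/16 = 99
  green wrinkled: 528 × 1/16 = 33
χ² = Σ (O − E)² / E
  yellow round: (260 − 297)² / 297 = 4.6094
  yellow wrinkled: (111 − 99)² / 99 = 1.4545
  green round: (127 − 99)² / 99 = 7.9192
  green wrinkled: (30 − 33)² / 33 = 0.2727
χ² = 4.6094 + 1.4545 + 7.9192 + 0.2727 = 14.2558 ≈ 14.256
Degrees of freedom = 4 − 1 = 3; critical value at α = 0.05 is 7.815.
Since 14.256 > 7.815, we reject the null hypothesis — the data do not fit the 9:3:3:1 ratio.

14.256; not consistent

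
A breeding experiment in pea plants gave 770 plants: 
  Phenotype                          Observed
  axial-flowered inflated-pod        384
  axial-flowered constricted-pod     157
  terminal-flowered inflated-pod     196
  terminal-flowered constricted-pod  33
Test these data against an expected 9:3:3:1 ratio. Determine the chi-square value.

29.889

Under the 9:3:3:1 hypothesis (Σ ratio = 16, N = 770):
  axial-flowered inflated-pod: 770 × 9/16 = 433.125
  axial-flowered constricted-pod: 770 × 3/16 = 144.375
  terminal-flowered inflated-pod: 770 × 3/16 = 144.375
  terminal-flowered constricted-pod: 770 × 1/16 = 48.125
χ² = Σ (O − E)² / E
  axial-flowered inflated-pod: (384 − 433.125)² / 433.125 = 5.5718
  axial-flowered constricted-pod: (157 − 144.375)² / 144.375 = 1.1040
  terminal-flowered inflated-pod: (196 − 144.375)² / 144.375 = 18.4598
  terminal-flowered constricted-pod: (33 − 48.125)² / 48.125 = 4.7536
χ² = 5.5718 + 1.1040 + 18.4598 + 4.7536 = 29.8892 ≈ 29.889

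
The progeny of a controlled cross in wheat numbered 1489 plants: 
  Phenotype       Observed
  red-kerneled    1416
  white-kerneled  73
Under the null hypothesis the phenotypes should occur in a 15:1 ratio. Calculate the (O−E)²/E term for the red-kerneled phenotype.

Total ratio parts = 16. Expected numbers out of 1489:
  red-kerneled: 1489 × 15/16 = 1395.9375
  white-kerneled: 1489 × 1/16 = 93.0625
Contribution of red-kerneled: (1416 − 1395.9375)² / 1395.9375 = 0.2883

0.288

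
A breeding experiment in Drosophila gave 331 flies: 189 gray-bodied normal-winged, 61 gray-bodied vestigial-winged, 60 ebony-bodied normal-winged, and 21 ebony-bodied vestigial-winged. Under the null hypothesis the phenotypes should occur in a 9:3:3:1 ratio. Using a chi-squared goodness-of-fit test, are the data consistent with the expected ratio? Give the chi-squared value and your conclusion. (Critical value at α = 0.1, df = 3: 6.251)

Expected counts for N = 331 under a 9:3:3:1 ratio (total parts = 16):
  gray-bodied normal-winged: 331 × 9/16 = 186.1875
  gray-bodied vestigial-winged: 331 × 3/16 = 62.0625
  ebony-bodied normal-winged: 331 × 3/16 = 62.0625
  ebony-bodied vestigial-winged: 331 × 1/16 = 20.6875
χ² = Σ (O − E)² / E
  gray-bodied normal-winged: (189 − 186.1875)² / 186.1875 = 0.0425
  gray-bodied vestigial-winged: (61 − 62.0625)² / 62.0625 = 0.0182
  ebony-bodied normal-winged: (60 − 62.0625)² / 62.0625 = 0.0685
  ebony-bodied vestigial-winged: (21 − 20.6875)² / 20.6875 = 0.0047
χ² = 0.0425 + 0.0182 + 0.0685 + 0.0047 = 0.1339 ≈ 0.134
Degrees of freedom = 4 − 1 = 3; critical value at α = 0.1 is 6.251.
Since 0.134 < 6.251, we fail to reject the null hypothesis — the data are consistent with the 9:3:3:1 ratio.

0.134; consistent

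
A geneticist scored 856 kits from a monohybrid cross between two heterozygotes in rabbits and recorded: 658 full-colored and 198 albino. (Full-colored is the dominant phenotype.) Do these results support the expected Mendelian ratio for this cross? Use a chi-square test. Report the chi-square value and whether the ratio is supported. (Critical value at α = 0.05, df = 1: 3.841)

For a monohybrid cross between heterozygotes with complete dominance, the expected phenotypic ratio is 3:1.
Under the 3:1 hypothesis (Σ ratio = 4, N = 856):
  full-colored: 856 × 3/4 = 642
  albino: 856 × 1/4 = 214
χ² = Σ (O − E)² / E
  full-colored: (658 − 642)² / 642 = 0.3988
  albino: (198 − 214)² / 214 = 1.1963
χ² = 0.3988 + 1.1963 = 1.5951 ≈ 1.595
Degrees of freedom = 2 − 1 = 1; critical value at α = 0.05 is 3.841.
Since 1.595 < 3.841, we fail to reject the null hypothesis — the data are consistent with the 3:1 ratio.

1.595; consistent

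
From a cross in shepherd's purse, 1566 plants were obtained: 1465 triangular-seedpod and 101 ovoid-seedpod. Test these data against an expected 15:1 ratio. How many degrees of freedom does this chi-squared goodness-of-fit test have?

1

A goodness-of-fit test with 2 phenotype classes has df = 2 − 1 = 1.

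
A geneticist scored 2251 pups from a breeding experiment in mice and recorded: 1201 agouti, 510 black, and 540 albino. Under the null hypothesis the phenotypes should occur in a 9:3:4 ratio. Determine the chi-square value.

22.598

Under the 9:3:4 hypothesis (Σ ratio = 16, N = 2251):
  agouti: 2251 × 9/16 = 1266.1875
  black: 2251 × 3/16 = 422.0625
  albino: 2251 × 4/16 = 562.75
χ² = Σ (O − E)² / E
  agouti: (1201 − 1266.1875)² / 1266.1875 = 3.3561
  black: (510 − 422.0625)² / 422.0625 = 18.3219
  albino: (540 − 562.75)² / 562.75 = 0.9197
χ² = 3.3561 + 18.3219 + 0.9197 = 22.5977 ≈ 22.598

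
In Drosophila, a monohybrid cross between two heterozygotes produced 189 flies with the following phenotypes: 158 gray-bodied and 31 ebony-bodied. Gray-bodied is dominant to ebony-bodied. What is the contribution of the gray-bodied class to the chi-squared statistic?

For a monohybrid cross between heterozygotes with complete dominance, the expected phenotypic ratio is 3:1.
Expected counts for N = 189 under a 3:1 ratio (total parts = 4):
  gray-bodied: 189 × 3/4 = 141.75
  ebony-bodied: 189 × 1/4 = 47.25
Contribution of gray-bodied: (158 − 141.75)² / 141.75 = 1.8629

1.863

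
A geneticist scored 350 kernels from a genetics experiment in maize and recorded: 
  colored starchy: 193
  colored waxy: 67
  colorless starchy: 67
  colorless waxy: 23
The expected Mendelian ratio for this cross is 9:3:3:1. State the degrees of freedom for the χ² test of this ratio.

A goodness-of-fit test with 4 phenotype classes has df = 4 − 1 = 3.

3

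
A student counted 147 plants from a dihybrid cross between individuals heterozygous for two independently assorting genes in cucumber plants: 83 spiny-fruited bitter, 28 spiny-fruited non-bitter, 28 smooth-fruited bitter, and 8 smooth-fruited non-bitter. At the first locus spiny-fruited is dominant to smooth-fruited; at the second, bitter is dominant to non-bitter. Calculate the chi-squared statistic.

0.169

A dihybrid F₂ with independent assortment and complete dominance at both loci gives a 9:3:3:1 phenotypic ratio.
Expected counts for N = 147 under a 9:3:3:1 ratio (total parts = 16):
  spiny-fruited bitter: 147 × 9/16 = 82.6875
  spiny-fruited non-bitter: 147 × 3/16 = 27.5625
  smooth-fruited bitter: 147 × 3/16 = 27.5625
  smooth-fruited non-bitter: 147 × 1/16 = 9.1875
χ² = Σ (O − E)² / E
  spiny-fruited bitter: (83 − 82.6875)² / 82.6875 = 0.0012
  spiny-fruited non-bitter: (28 − 27.5625)² / 27.5625 = 0.0069
  smooth-fruited bitter: (28 − 27.5625)² / 27.5625 = 0.0069
  smooth-fruited non-bitter: (8 − 9.1875)² / 9.1875 = 0.1535
χ² = 0.0012 + 0.0069 + 0.0069 + 0.1535 = 0.1685 ≈ 0.169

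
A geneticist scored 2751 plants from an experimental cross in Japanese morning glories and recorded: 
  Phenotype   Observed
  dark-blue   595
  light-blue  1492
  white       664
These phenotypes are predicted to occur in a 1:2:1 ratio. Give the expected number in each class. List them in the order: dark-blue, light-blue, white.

687.75, 1375.5, 687.75

Total ratio parts = 4. Expected numbers out of 2751:
  dark-blue: 2751 × 1/4 = 687.75
  light-blue: 2751 × 2/4 = 1375.5
  white: 2751 × 1/4 = 687.75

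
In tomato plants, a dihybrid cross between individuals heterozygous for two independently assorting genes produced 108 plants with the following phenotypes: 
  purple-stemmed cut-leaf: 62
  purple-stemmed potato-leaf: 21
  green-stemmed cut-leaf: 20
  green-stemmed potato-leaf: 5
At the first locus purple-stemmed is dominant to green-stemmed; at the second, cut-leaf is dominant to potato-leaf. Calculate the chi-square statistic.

0.510

A dihybrid F₂ with independent assortment and complete dominance at both loci gives a 9:3:3:1 phenotypic ratio.
Under the 9:3:3:1 hypothesis (Σ ratio = 16, N = 108):
  purple-stemmed cut-leaf: 108 × 9/16 = 60.75
  purple-stemmed potato-leaf: 108 × 3/16 = 20.25
  green-stemmed cut-leaf: 108 × 3/16 = 20.25
  green-stemmed potato-leaf: 108 × 1/16 = 6.75
χ² = Σ (O − E)² / E
  purple-stemmed cut-leaf: (62 − 60.75)² / 60.75 = 0.0257
  purple-stemmed potato-leaf: (21 − 20.25)² / 20.25 = 0.0278
  green-stemmed cut-leaf: (20 − 20.25)² / 20.25 = 0.0031
  green-stemmed potato-leaf: (5 − 6.75)² / 6.75 = 0.4537
χ² = 0.0257 + 0.0278 + 0.0031 + 0.4537 = 0.5103 ≈ 0.510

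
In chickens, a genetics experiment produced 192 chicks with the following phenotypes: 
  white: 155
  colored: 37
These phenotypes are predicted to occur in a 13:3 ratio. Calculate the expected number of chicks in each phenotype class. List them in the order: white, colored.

Under the 13:3 hypothesis (Σ ratio = 16, N = 192):
  white: 192 × 13/16 = 156
  colored: 192 × 3/16 = 36

156, 36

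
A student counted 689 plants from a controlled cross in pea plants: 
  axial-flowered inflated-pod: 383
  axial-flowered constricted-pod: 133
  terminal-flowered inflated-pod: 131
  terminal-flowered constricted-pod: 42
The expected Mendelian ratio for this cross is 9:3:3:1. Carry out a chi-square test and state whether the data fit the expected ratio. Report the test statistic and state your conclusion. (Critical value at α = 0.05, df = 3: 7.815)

Expected counts for N = 689 under a 9:3:3:1 ratio (total parts = 16):
  axial-flowered inflated-pod: 689 × 9/16 = 387.5625
  axial-flowered constricted-pod: 689 × 3/16 = 129.1875
  terminal-flowered inflated-pod: 689 × 3/16 = 129.1875
  terminal-flowered constricted-pod: 689 × 1/16 = 43.0625
χ² = Σ (O − E)² / E
  axial-flowered inflated-pod: (383 − 387.5625)² / 387.5625 = 0.0537
  axial-flowered constricted-pod: (133 − 129.1875)² / 129.1875 = 0.1125
  terminal-flowered inflated-pod: (131 − 129.1875)² / 129.1875 = 0.0254
  terminal-flowered constricted-pod: (42 − 43.0625)² / 43.0625 = 0.0262
χ² = 0.0537 + 0.1125 + 0.0254 + 0.0262 = 0.2178 ≈ 0.218
Degrees of freedom = 4 − 1 = 3; critical value at α = 0.05 is 7.815.
Since 0.218 < 7.815, we fail to reject the null hypothesis — the data are consistent with the 9:3:3:1 ratio.

0.218; consistent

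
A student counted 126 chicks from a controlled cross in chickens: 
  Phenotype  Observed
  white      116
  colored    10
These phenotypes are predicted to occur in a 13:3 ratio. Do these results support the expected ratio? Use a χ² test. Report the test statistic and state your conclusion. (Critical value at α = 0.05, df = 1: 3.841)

Total ratio parts = 16. Expected numbers out of 126:
  white: 126 × 13/16 = 102.375
  colored: 126 × 3/16 = 23.625
χ² = Σ (O − E)² / E
  white: (116 − 102.375)² / 102.375 = 1.8133
  colored: (10 − 23.625)² / 23.625 = 7.8578
χ² = 1.8133 + 7.8578 = 9.6711 ≈ 9.671
Degrees of freedom = 2 − 1 = 1; critical value at α = 0.05 is 3.841.
Since 9.671 > 3.841, we reject the null hypothesis — the data do not fit the 13:3 ratio.

9.671; not consistent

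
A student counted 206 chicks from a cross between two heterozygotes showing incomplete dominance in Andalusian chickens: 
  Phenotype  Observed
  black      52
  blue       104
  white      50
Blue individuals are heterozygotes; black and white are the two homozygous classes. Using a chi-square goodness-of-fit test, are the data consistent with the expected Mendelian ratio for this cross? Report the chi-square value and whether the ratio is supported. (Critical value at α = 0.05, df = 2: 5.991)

0.058; consistent

With incomplete dominance, a heterozygote × heterozygote cross gives a 1:2:1 phenotypic ratio.
Expected counts for N = 206 under a 1:2:1 ratio (total parts = 4):
  black: 206 × 1/4 = 51.5
  blue: 206 × 2/4 = 103
  white: 206 × 1/4 = 51.5
χ² = Σ (O − E)² / E
  black: (52 − 51.5)² / 51.5 = 0.0049
  blue: (104 − 103)² / 103 = 0.0097
  white: (50 − 51.5)² / 51.5 = 0.0437
χ² = 0.0049 + 0.0097 + 0.0437 = 0.0583 ≈ 0.058
Degrees of freedom = 3 − 1 = 2; critical value at α = 0.05 is 5.991.
Since 0.058 < 5.991, we fail to reject the null hypothesis — the data are consistent with the 1:2:1 ratio.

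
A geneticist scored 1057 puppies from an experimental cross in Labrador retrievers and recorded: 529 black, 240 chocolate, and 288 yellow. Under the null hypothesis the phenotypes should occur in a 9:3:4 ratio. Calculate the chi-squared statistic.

18.186

Under the 9:3:4 hypothesis (Σ ratio = 16, N = 1057):
  black: 1057 × 9/16 = 594.5625
  chocolate: 1057 × 3/16 = 198.1875
  yellow: 1057 × 4/16 = 264.25
χ² = Σ (O − E)² / E
  black: (529 − 594.5625)² / 594.5625 = 7.2296
  chocolate: (240 − 198.1875)² / 198.1875 = 8.8214
  yellow: (288 − 264.25)² / 264.25 = 2.1346
χ² = 7.2296 + 8.8214 + 2.1346 = 18.1856 ≈ 18.186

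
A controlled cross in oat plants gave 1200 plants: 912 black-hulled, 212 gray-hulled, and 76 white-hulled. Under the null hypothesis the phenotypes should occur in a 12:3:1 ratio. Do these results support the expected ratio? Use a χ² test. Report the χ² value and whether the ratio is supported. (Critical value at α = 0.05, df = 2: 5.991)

Expected counts for N = 1200 under a 12:3:1 ratio (total parts = 16):
  black-hulled: 1200 × 12/16 = 900
  gray-hulled: 1200 × 3/16 = 225
  white-hulled: 1200 × 1/16 = 75
χ² = Σ (O − E)² / E
  black-hulled: (912 − 900)² / 900 = 0.1600
  gray-hulled: (212 − 225)² / 225 = 0.7511
  white-hulled: (76 − 75)² / 75 = 0.0133
χ² = 0.1600 + 0.7511 + 0.0133 = 0.9244 ≈ 0.924
Degrees of freedom = 3 − 1 = 2; critical value at α = 0.05 is 5.991.
Since 0.924 < 5.991, we fail to reject the null hypothesis — the data are consistent with the 12:3:1 ratio.

0.924; consistent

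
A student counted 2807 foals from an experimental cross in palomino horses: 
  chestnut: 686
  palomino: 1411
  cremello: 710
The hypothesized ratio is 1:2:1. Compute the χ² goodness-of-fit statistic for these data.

0.491

Total ratio parts = 4. Expected numbers out of 2807:
  chestnut: 2807 × 1/4 = 701.75
  palomino: 2807 × 2/4 = 1403.5
  cremello: 2807 × 1/4 = 701.75
χ² = Σ (O − E)² / E
  chestnut: (686 − 701.75)² / 701.75 = 0.3535
  palomino: (1411 − 1403.5)² / 1403.5 = 0.0401
  cremello: (710 − 701.75)² / 701.75 = 0.0970
χ² = 0.3535 + 0.0401 + 0.0970 = 0.4906 ≈ 0.491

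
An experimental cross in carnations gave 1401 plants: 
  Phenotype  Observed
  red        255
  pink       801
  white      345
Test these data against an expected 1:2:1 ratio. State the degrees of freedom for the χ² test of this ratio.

A goodness-of-fit test with 3 phenotype classes has df = 3 − 1 = 2.

2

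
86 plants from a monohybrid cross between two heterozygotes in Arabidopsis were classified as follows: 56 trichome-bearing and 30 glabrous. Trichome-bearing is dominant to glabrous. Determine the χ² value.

For a monohybrid cross between heterozygotes with complete dominance, the expected phenotypic ratio is 3:1.
Under the 3:1 hypothesis (Σ ratio = 4, N = 86):
  trichome-bearing: 86 × 3/4 = 64.5
  glabrous: 86 × 1/4 = 21.5
χ² = Σ (O − E)² / E
  trichome-bearing: (56 − 64.5)² / 64.5 = 1.1202
  glabrous: (30 − 21.5)² / 21.5 = 3.3605
χ² = 1.1202 + 3.3605 = 4.4807 ≈ 4.481

4.481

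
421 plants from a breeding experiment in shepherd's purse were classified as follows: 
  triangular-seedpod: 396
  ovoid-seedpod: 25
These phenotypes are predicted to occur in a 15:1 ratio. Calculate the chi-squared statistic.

Total ratio parts = 16. Expected numbers out of 421:
  triangular-seedpod: 421 × 15/16 = 394.6875
  ovoid-seedpod: 421 × 1/16 = 26.3125
χ² = Σ (O − E)² / E
  triangular-seedpod: (396 − 394.6875)² / 394.6875 = 0.0044
  ovoid-seedpod: (25 − 26.3125)² / 26.3125 = 0.0655
χ² = 0.0044 + 0.0655 = 0.0699 ≈ 0.070

0.070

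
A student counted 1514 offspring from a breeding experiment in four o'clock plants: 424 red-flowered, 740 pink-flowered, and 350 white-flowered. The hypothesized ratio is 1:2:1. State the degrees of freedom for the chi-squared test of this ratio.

2

A goodness-of-fit test with 3 phenotype classes has df = 3 − 1 = 2.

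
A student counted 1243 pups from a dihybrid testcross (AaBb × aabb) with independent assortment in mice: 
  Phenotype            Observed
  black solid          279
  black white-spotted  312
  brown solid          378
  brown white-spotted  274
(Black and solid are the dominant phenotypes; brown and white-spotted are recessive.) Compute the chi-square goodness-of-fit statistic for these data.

22.149

A dihybrid testcross with independent assortment gives a 1:1:1:1 ratio.
Expected counts for N = 1243 under a 1:1:1:1 ratio (total parts = 4):
  black solid: 1243 × 1/4 = 310.75
  black white-spotted: 1243 × 1/4 = 310.75
  brown solid: 1243 × 1/4 = 310.75
  brown white-spotted: 1243 × 1/4 = 310.75
χ² = Σ (O − E)² / E
  black solid: (279 − 310.75)² / 310.75 = 3.2440
  black white-spotted: (312 − 310.75)² / 310.75 = 0.0050
  brown solid: (378 − 310.75)² / 310.75 = 14.5537
  brown white-spotted: (274 − 310.75)² / 310.75 = 4.3461
χ² = 3.2440 + 0.0050 + 14.5537 + 4.3461 = 22.1488 ≈ 22.149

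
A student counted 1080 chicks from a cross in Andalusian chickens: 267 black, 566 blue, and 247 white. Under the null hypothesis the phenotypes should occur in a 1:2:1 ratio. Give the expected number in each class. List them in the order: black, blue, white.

The 1:2:1 ratio has 4 parts, so with N = 1080 the expected counts are:
  black: 1080 × 1/4 = 270
  blue: 1080 × 2/4 = 540
  white: 1080 × 1/4 = 270

270, 540, 270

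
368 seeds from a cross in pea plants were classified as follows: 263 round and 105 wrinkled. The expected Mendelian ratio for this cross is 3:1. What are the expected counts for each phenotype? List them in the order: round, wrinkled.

276, 92

The 3:1 ratio has 4 parts, so with N = 368 the expected counts are:
  round: 368 × 3/4 = 276
  wrinkled: 368 × 1/4 = 92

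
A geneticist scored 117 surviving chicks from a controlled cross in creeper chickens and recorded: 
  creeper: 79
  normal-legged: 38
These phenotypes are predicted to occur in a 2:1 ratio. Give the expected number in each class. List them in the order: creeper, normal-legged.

The 2:1 ratio has 3 parts, so with N = 117 the expected counts are:
  creeper: 117 × 2/3 = 78
  normal-legged: 117 × 1/3 = 39

78, 39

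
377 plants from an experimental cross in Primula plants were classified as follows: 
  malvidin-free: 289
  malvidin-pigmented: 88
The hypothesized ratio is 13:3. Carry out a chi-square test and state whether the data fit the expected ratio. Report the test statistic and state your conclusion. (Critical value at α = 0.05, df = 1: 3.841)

Expected counts for N = 377 under a 13:3 ratio (total parts = 16):
  malvidin-free: 377 × 13/16 = 306.3125
  malvidin-pigmented: 377 × 3/16 = 70.6875
χ² = Σ (O − E)² / E
  malvidin-free: (289 − 306.3125)² / 306.3125 = 0.9785
  malvidin-pigmented: (88 − 70.6875)² / 70.6875 = 4.2401
χ² = 0.9785 + 4.2401 = 5.2186 ≈ 5.219
Degrees of freedom = 2 − 1 = 1; critical value at α = 0.05 is 3.841.
Since 5.219 > 3.841, we reject the null hypothesis — the data do not fit the 13:3 ratio.

5.219; not consistent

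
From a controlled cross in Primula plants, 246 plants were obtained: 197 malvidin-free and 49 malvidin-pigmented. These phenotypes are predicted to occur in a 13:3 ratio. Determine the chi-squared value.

0.221

Expected counts for N = 246 under a 13:3 ratio (total parts = 16):
  malvidin-free: 246 × 13/16 = 199.875
  malvidin-pigmented: 246 × 3/16 = 46.125
χ² = Σ (O − E)² / E
  malvidin-free: (197 − 199.875)² / 199.875 = 0.0414
  malvidin-pigmented: (49 − 46.125)² / 46.125 = 0.1792
χ² = 0.0414 + 0.1792 = 0.2206 ≈ 0.221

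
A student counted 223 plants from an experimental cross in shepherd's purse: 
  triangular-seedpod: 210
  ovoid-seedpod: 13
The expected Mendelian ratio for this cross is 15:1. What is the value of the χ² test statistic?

0.067

The 15:1 ratio has 16 parts, so with N = 223 the expected counts are:
  triangular-seedpod: 223 × 15/16 = 209.0625
  ovoid-seedpod: 223 × 1/16 = 13.9375
χ² = Σ (O − E)² / E
  triangular-seedpod: (210 − 209.0625)² / 209.0625 = 0.0042
  ovoid-seedpod: (13 − 13.9375)² / 13.9375 = 0.0631
χ² = 0.0042 + 0.0631 = 0.0673 ≈ 0.067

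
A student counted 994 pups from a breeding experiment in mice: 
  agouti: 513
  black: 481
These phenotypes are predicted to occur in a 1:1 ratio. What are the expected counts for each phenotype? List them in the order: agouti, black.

497, 497

Expected counts for N = 994 under a 1:1 ratio (total parts = 2):
  agouti: 994 × 1/2 = 497
  black: 994 × 1/2 = 497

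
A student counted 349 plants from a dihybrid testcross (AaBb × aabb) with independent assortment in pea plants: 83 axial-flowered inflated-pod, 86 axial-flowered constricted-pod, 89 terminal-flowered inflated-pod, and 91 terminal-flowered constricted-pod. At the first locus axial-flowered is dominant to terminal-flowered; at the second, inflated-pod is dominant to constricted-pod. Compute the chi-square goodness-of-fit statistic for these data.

A dihybrid testcross with independent assortment gives a 1:1:1:1 ratio.
Expected counts for N = 349 under a 1:1:1:1 ratio (total parts = 4):
  axial-flowered inflated-pod: 349 × 1/4 = 87.25
  axial-flowered constricted-pod: 349 × 1/4 = 87.25
  terminal-flowered inflated-pod: 349 × 1/4 = 87.25
  terminal-flowered constricted-pod: 349 × 1/4 = 87.25
χ² = Σ (O − E)² / E
  axial-flowered inflated-pod: (83 − 87.25)² / 87.25 = 0.2070
  axial-flowered constricted-pod: (86 − 87.25)² / 87.25 = 0.0179
  terminal-flowered inflated-pod: (89 − 87.25)² / 87.25 = 0.0351
  terminal-flowered constricted-pod: (91 − 87.25)² / 87.25 = 0.1612
χ² = 0.2070 + 0.0179 + 0.0351 + 0.1612 = 0.4212 ≈ 0.421

0.421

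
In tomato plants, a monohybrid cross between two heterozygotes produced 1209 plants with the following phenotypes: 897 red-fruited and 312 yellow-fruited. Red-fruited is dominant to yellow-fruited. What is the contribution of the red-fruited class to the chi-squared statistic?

For a monohybrid cross between heterozygotes with complete dominance, the expected phenotypic ratio is 3:1.
Expected counts for N = 1209 under a 3:1 ratio (total parts = 4):
  red-fruited: 1209 × 3/4 = 906.75
  yellow-fruited: 1209 × 1/4 = 302.25
Contribution of red-fruited: (897 − 906.75)² / 906.75 = 0.1048

0.105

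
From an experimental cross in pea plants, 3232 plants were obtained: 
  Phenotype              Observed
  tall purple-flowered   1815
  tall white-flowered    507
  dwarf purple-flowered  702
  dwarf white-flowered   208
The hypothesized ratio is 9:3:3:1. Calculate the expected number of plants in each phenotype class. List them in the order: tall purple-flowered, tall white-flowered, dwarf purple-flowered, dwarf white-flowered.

Expected counts for N = 3232 under a 9:3:3:1 ratio (total parts = 16):
  tall purple-flowered: 3232 × 9/16 = 1818
  tall white-flowered: 3232 × 3/16 = 606
  dwarf purple-flowered: 3232 × 3/16 = 606
  dwarf white-flowered: 3232 × 1/16 = 202

1818, 606, 606, 202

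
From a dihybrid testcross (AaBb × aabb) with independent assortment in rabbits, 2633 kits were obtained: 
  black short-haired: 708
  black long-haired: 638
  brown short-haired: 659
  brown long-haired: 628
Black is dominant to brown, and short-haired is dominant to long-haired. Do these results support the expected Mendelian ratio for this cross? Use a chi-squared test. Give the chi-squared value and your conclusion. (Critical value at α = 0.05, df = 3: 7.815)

5.774; consistent

A dihybrid testcross with independent assortment gives a 1:1:1:1 ratio.
Expected counts for N = 2633 under a 1:1:1:1 ratio (total parts = 4):
  black short-haired: 2633 × 1/4 = 658.25
  black long-haired: 2633 × 1/4 = 658.25
  brown short-haired: 2633 × 1/4 = 658.25
  brown long-haired: 2633 × 1/4 = 658.25
χ² = Σ (O − E)² / E
  black short-haired: (708 − 658.25)² / 658.25 = 3.7601
  black long-haired: (638 − 658.25)² / 658.25 = 0.6230
  brown short-haired: (659 − 658.25)² / 658.25 = 0.0009
  brown long-haired: (628 − 658.25)² / 658.25 = 1.3901
χ² = 3.7601 + 0.6230 + 0.0009 + 1.3901 = 5.7741 ≈ 5.774
Degrees of freedom = 4 − 1 = 3; critical value at α = 0.05 is 7.815.
Since 5.774 < 7.815, we fail to reject the null hypothesis — the data are consistent with the 1:1:1:1 ratio.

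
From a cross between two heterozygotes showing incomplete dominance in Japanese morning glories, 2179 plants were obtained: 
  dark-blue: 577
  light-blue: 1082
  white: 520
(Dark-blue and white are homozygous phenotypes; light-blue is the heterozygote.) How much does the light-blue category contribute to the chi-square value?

0.052

With incomplete dominance, a heterozygote × heterozygote cross gives a 1:2:1 phenotypic ratio.
Under the 1:2:1 hypothesis (Σ ratio = 4, N = 2179):
  dark-blue: 2179 × 1/4 = 544.75
  light-blue: 2179 × 2/4 = 1089.5
  white: 2179 × 1/4 = 544.75
Contribution of light-blue: (1082 − 1089.5)² / 1089.5 = 0.0516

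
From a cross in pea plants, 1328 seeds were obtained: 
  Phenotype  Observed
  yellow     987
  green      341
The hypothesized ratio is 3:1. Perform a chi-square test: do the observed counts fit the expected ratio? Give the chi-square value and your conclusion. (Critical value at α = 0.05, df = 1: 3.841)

The 3:1 ratio has 4 parts, so with N = 1328 the expected counts are:
  yellow: 1328 × 3/4 = 996
  green: 1328 × 1/4 = 332
χ² = Σ (O − E)² / E
  yellow: (987 − 996)² / 996 = 0.0813
  green: (341 − 332)² / 332 = 0.2440
χ² = 0.0813 + 0.2440 = 0.3253 ≈ 0.325
Degrees of freedom = 2 − 1 = 1; critical value at α = 0.05 is 3.841.
Since 0.325 < 3.841, we fail to reject the null hypothesis — the data are consistent with the 3:1 ratio.

0.325; consistent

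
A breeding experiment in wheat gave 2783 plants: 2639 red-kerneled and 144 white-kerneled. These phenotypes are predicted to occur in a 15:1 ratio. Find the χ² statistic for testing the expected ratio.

Expected counts for N = 2783 under a 15:1 ratio (total parts = 16):
  red-kerneled: 2783 × 15/16 = 2609.0625
  white-kerneled: 2783 × 1/16 = 173.9375
χ² = Σ (O − E)² / E
  red-kerneled: (2639 − 2609.0625)² / 2609.0625 = 0.3435
  white-kerneled: (144 − 173.9375)² / 173.9375 = 5.1527
χ² = 0.3435 + 5.1527 = 5.4962 ≈ 5.496

5.496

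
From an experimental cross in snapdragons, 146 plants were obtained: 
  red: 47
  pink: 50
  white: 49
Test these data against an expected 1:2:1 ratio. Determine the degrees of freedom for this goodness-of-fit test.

2

A goodness-of-fit test with 3 phenotype classes has df = 3 − 1 = 2.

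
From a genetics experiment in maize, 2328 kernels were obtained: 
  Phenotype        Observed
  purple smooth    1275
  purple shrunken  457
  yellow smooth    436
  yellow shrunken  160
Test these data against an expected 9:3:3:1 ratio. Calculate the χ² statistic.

3.317

Total ratio parts = 16. Expected numbers out of 2328:
  purple smooth: 2328 × 9/16 = 1309.5
  purple shrunken: 2328 × 3/16 = 436.5
  yellow smooth: 2328 × 3/16 = 436.5
  yellow shrunken: 2328 × 1/16 = 145.5
χ² = Σ (O − E)² / E
  purple smooth: (1275 − 1309.5)² / 1309.5 = 0.9089
  purple shrunken: (457 − 436.5)² / 436.5 = 0.9628
  yellow smooth: (436 − 436.5)² / 436.5 = 0.0006
  yellow shrunken: (160 − 145.5)² / 145.5 = 1.4450
χ² = 0.9089 + 0.9628 + 0.0006 + 1.4450 = 3.3173 ≈ 3.317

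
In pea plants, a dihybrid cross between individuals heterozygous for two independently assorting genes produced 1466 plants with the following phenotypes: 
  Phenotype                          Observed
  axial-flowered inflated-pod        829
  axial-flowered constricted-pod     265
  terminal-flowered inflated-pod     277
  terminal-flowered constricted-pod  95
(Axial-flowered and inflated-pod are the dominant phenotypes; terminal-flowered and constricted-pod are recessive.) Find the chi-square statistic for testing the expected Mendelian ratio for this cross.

A dihybrid F₂ with independent assortment and complete dominance at both loci gives a 9:3:3:1 phenotypic ratio.
Expected counts for N = 1466 under a 9:3:3:1 ratio (total parts = 16):
  axial-flowered inflated-pod: 1466 × 9/16 = 824.625
  axial-flowered constricted-pod: 1466 × 3/16 = 274.875
  terminal-flowered inflated-pod: 1466 × 3/16 = 274.875
  terminal-flowered constricted-pod: 1466 × 1/16 = 91.625
χ² = Σ (O − E)² / E
  axial-flowered inflated-pod: (829 − 824.625)² / 824.625 = 0.0232
  axial-flowered constricted-pod: (265 − 274.875)² / 274.875 = 0.3548
  terminal-flowered inflated-pod: (277 − 274.875)² / 274.875 = 0.0164
  terminal-flowered constricted-pod: (95 − 91.625)² / 91.625 = 0.1243
χ² = 0.0232 + 0.3548 + 0.0164 + 0.1243 = 0.5187 ≈ 0.519

0.519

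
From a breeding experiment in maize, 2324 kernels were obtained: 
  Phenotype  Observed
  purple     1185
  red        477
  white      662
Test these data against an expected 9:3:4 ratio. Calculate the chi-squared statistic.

26.630

Total ratio parts = 16. Expected numbers out of 2324:
  purple: 2324 × 9/16 = 1307.25
  red: 2324 × 3/16 = 435.75
  white: 2324 × 4/16 = 581
χ² = Σ (O − E)² / E
  purple: (1185 − 1307.25)² / 1307.25 = 11.4324
  red: (477 − 435.75)² / 435.75 = 3.9049
  white: (662 − 581)² / 581 = 11.2926
χ² = 11.4324 + 3.9049 + 11.2926 = 26.6299 ≈ 26.630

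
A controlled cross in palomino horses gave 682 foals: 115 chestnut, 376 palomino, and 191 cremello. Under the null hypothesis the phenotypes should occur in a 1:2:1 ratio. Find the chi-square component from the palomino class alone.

Total ratio parts = 4. Expected numbers out of 682:
  chestnut: 682 × 1/4 = 170.5
  palomino: 682 × 2/4 = 341
  cremello: 682 × 1/4 = 170.5
Contribution of palomino: (376 − 341)² / 341 = 3.5924

3.592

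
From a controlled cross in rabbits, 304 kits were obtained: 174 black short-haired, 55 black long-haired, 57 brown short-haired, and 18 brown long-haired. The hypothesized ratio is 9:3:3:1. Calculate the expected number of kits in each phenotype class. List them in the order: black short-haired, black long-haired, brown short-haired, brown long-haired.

171, 57, 57, 19

The 9:3:3:1 ratio has 16 parts, so with N = 304 the expected counts are:
  black short-haired: 304 × 9/16 = 171
  black long-haired: 304 × 3/16 = 57
  brown short-haired: 304 × 3/16 = 57
  brown long-haired: 304 × 1/16 = 19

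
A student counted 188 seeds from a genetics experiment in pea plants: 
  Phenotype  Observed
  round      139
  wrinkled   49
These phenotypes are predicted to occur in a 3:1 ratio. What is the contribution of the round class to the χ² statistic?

0.028

Total ratio parts = 4. Expected numbers out of 188:
  round: 188 × 3/4 = 141
  wrinkled: 188 × 1/4 = 47
Contribution of round: (139 − 141)² / 141 = 0.0284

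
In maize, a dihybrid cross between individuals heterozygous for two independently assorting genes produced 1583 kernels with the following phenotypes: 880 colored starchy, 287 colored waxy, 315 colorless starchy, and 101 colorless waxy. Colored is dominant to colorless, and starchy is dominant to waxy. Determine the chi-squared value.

1.604

A dihybrid F₂ with independent assortment and complete dominance at both loci gives a 9:3:3:1 phenotypic ratio.
The 9:3:3:1 ratio has 16 parts, so with N = 1583 the expected counts are:
  colored starchy: 1583 × 9/16 = 890.4375
  colored waxy: 1583 × 3/16 = 296.8125
  colorless starchy: 1583 × 3/16 = 296.8125
  colorless waxy: 1583 × 1/16 = 98.9375
χ² = Σ (O − E)² / E
  colored starchy: (880 − 890.4375)² / 890.4375 = 0.1223
  colored waxy: (287 − 296.8125)² / 296.8125 = 0.3244
  colorless starchy: (315 − 296.8125)² / 296.8125 = 1.1145
  colorless waxy: (101 − 98.9375)² / 98.9375 = 0.0430
χ² = 0.1223 + 0.3244 + 1.1145 + 0.0430 = 1.6042 ≈ 1.604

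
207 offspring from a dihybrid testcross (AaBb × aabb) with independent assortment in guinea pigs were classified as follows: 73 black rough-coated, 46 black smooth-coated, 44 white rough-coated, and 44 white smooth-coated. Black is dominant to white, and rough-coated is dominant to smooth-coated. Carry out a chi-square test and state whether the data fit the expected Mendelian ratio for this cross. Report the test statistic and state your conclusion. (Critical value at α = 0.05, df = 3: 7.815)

11.686; not consistent

A dihybrid testcross with independent assortment gives a 1:1:1:1 ratio.
Total ratio parts = 4. Expected numbers out of 207:
  black rough-coated: 207 × 1/4 = 51.75
  black smooth-coated: 207 × 1/4 = 51.75
  white rough-coated: 207 × 1/4 = 51.75
  white smooth-coated: 207 × 1/4 = 51.75
χ² = Σ (O − E)² / E
  black rough-coated: (73 − 51.75)² / 51.75 = 8.7258
  black smooth-coated: (46 − 51.75)² / 51.75 = 0.6389
  white rough-coated: (44 − 51.75)² / 51.75 = 1.1606
  white smooth-coated: (44 − 51.75)² / 51.75 = 1.1606
χ² = 8.7258 + 0.6389 + 1.1606 + 1.1606 = 11.6859 ≈ 11.686
Degrees of freedom = 4 − 1 = 3; critical value at α = 0.05 is 7.815.
Since 11.686 > 7.815, we reject the null hypothesis — the data do not fit the 1:1:1:1 ratio.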